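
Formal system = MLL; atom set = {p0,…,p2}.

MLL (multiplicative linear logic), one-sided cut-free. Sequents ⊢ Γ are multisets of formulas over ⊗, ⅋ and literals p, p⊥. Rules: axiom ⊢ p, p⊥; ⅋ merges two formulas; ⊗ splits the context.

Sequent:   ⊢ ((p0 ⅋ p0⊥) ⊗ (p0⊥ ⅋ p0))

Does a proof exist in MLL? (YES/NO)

Proof tree:
[⊗]  ⊢ ((p0 ⅋ p0⊥) ⊗ (p0⊥ ⅋ p0))
  [⅋]  ⊢ (p0 ⅋ p0⊥)
    [Ax]  ⊢ p0, p0⊥
  [⅋]  ⊢ (p0⊥ ⅋ p0)
    [Ax]  ⊢ p0, p0⊥

Result: YES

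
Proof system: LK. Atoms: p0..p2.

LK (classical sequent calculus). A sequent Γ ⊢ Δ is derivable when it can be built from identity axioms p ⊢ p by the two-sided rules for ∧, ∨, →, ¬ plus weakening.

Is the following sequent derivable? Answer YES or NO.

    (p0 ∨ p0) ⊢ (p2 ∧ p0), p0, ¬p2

Derivation (root first):
[¬R] (p0 ∨ p0) ⊢ (p2 ∧ p0), p0, ¬p2
  [∨L] p2, (p0 ∨ p0) ⊢ (p2 ∧ p0), p0
    [Ax] p0 ⊢ p0
    [∧R] p2, p0 ⊢ (p2 ∧ p0)
      [Ax] p2 ⊢ p2
      [Ax] p0 ⊢ p0

Result: YES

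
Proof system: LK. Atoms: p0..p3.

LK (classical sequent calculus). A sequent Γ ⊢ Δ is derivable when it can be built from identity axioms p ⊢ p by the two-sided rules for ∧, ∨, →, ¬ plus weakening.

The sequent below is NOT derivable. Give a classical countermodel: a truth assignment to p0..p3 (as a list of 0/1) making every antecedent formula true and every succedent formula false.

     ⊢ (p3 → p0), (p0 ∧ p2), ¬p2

Search for a countermodel by truth-table:
  v=0000: Γ:[] Δ:[(p3 → p0)=T, (p0 ∧ p2)=F, ¬p2=T] refutes=False
  v=0001: Γ:[] Δ:[(p3 → p0)=F, (p0 ∧ p2)=F, ¬p2=T] refutes=False
  v=0010: Γ:[] Δ:[(p3 → p0)=T, (p0 ∧ p2)=F, ¬p2=F] refutes=False
  v=0011: Γ:[] Δ:[(p3 → p0)=F, (p0 ∧ p2)=F, ¬p2=F] refutes=True  ← countermodel

Result: [0, 0, 1, 1]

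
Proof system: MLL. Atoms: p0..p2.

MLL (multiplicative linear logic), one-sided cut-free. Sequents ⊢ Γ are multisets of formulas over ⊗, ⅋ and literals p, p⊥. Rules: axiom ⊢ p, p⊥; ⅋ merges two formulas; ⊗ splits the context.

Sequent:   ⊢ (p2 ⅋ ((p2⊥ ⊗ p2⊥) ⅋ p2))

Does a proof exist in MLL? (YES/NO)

Derivation (root first):
[⅋]  ⊢ (p2 ⅋ ((p2⊥ ⊗ p2⊥) ⅋ p2))
  [⅋]  ⊢ p2, ((p2⊥ ⊗ p2⊥) ⅋ p2)
    [⊗]  ⊢ p2, p2, (p2⊥ ⊗ p2⊥)
      [Ax]  ⊢ p2, p2⊥
      [Ax]  ⊢ p2, p2⊥

Result: YES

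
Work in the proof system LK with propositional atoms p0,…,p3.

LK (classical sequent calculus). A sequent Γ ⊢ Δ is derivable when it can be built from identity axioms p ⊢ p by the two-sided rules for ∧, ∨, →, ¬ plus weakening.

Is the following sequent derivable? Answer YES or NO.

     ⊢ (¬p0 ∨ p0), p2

Derivation (root first):
[WR]  ⊢ (¬p0 ∨ p0), p2
  [∨R]  ⊢ (¬p0 ∨ p0)
    [¬R]  ⊢ p0, ¬p0
      [Ax] p0 ⊢ p0

Result: YES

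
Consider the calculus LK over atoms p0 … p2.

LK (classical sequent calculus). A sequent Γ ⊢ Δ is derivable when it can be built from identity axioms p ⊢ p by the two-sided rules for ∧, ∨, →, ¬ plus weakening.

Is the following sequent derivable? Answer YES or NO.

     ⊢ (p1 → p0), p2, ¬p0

Derivation (root first):
[¬R]  ⊢ (p1 → p0), p2, ¬p0
  [WR] p0 ⊢ (p1 → p0), p2
    [→R] p0 ⊢ (p1 → p0)
      [WL] p0, p1 ⊢ p0
        [Ax] p0 ⊢ p0

Result: YES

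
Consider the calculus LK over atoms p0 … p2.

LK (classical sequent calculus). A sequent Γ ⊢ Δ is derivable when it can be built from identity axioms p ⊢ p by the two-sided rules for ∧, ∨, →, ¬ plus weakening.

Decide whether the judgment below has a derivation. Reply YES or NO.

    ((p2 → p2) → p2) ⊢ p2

Proof tree:
[→L] ((p2 → p2) → p2) ⊢ p2
  [→R]  ⊢ (p2 → p2)
    [Ax] p2 ⊢ p2
  [Ax] p2 ⊢ p2

Result: YES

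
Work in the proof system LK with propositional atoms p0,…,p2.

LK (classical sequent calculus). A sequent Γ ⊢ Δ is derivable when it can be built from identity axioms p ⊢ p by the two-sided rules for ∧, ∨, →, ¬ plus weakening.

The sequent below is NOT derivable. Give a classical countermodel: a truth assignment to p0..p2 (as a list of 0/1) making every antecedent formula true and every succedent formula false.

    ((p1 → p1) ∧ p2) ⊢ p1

Truth-table refutation:
  v=000: Γ:[((p1 → p1) ∧ p2)=F] Δ:[p1=F] refutes=False
  v=001: Γ:[((p1 → p1) ∧ p2)=T] Δ:[p1=F] refutes=True  ← countermodel

Result: [0, 0, 1]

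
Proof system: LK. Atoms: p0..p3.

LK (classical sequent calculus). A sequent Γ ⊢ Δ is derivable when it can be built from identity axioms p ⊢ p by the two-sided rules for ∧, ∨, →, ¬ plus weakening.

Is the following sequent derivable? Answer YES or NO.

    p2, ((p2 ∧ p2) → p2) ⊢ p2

Derivation (root first):
[→L] p2, ((p2 ∧ p2) → p2) ⊢ p2
  [∧R] p2 ⊢ (p2 ∧ p2)
    [Ax] p2 ⊢ p2
    [Ax] p2 ⊢ p2
  [Ax] p2 ⊢ p2

Result: YES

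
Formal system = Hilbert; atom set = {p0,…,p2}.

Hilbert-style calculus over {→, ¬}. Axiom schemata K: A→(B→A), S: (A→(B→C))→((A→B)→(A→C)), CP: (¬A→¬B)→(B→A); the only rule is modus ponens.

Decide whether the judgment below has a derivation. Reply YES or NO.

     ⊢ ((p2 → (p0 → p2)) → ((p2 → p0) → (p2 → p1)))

Search for a countermodel by truth-table:
  v=000: Γ:[] Δ:[((p2 → (p0 → p2)) → ((p2 → p0) → (p2 → p1)))=T] refutes=False
  v=001: Γ:[] Δ:[((p2 → (p0 → p2)) → ((p2 → p0) → (p2 → p1)))=T] refutes=False
  v=010: Γ:[] Δ:[((p2 → (p0 → p2)) → ((p2 → p0) → (p2 → p1)))=T] refutes=False
  v=011: Γ:[] Δ:[((p2 → (p0 → p2)) → ((p2 → p0) → (p2 → p1)))=T] refutes=False
  v=100: Γ:[] Δ:[((p2 → (p0 → p2)) → ((p2 → p0) → (p2 → p1)))=T] refutes=False
  v=101: Γ:[] Δ:[((p2 → (p0 → p2)) → ((p2 → p0) → (p2 → p1)))=F] refutes=True  ← countermodel

Result: NO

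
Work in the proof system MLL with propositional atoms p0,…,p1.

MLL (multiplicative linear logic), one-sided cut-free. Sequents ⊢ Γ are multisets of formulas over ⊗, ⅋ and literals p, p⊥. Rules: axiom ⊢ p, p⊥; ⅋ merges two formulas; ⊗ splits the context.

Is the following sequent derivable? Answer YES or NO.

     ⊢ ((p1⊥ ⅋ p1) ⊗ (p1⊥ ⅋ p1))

Proof tree:
[⊗]  ⊢ ((p1⊥ ⅋ p1) ⊗ (p1⊥ ⅋ p1))
  [⅋]  ⊢ (p1⊥ ⅋ p1)
    [Ax]  ⊢ p1, p1⊥
  [⅋]  ⊢ (p1⊥ ⅋ p1)
    [Ax]  ⊢ p1, p1⊥

Result: YES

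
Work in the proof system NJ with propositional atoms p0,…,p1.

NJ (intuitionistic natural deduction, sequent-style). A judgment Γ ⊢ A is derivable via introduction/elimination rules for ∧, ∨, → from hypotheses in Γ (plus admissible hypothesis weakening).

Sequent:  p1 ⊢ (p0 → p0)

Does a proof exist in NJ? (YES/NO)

Derivation trace:
[→I] p1 ⊢ (p0 → p0)
  [Wk] p0, p1 ⊢ p0
    [Ax] p0 ⊢ p0

Result: YES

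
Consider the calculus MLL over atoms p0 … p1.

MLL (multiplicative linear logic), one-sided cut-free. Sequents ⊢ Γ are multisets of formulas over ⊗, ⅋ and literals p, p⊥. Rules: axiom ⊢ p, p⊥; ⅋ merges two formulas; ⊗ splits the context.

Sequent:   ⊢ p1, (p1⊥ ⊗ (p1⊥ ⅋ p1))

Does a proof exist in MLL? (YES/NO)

Derivation (root first):
[⊗]  ⊢ p1, (p1⊥ ⊗ (p1⊥ ⅋ p1))
  [Ax]  ⊢ p1, p1⊥
  [⅋]  ⊢ (p1⊥ ⅋ p1)
    [Ax]  ⊢ p1, p1⊥

Result: YES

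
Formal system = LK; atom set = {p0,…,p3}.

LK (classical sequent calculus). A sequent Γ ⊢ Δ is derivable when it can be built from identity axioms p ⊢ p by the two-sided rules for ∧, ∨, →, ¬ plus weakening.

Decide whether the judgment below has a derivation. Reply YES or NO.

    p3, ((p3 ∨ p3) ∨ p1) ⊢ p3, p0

Derivation (root first):
[∨L] p3, ((p3 ∨ p3) ∨ p1) ⊢ p3, p0
  [∨L] (p3 ∨ p3) ⊢ p3
    [Ax] p3 ⊢ p3
    [Ax] p3 ⊢ p3
  [WR] p3, p1 ⊢ p3, p0
    [WL] p3, p1 ⊢ p3
      [Ax] p3 ⊢ p3

Result: YES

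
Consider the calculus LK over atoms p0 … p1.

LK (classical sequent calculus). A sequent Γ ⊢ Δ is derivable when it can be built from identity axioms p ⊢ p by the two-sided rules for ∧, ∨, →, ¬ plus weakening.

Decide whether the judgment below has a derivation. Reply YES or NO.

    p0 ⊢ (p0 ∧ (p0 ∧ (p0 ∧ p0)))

Proof tree:
[∧R] p0 ⊢ (p0 ∧ (p0 ∧ (p0 ∧ p0)))
  [Ax] p0 ⊢ p0
  [∧R] p0 ⊢ (p0 ∧ (p0 ∧ p0))
    [Ax] p0 ⊢ p0
    [∧R] p0 ⊢ (p0 ∧ p0)
      [Ax] p0 ⊢ p0
      [Ax] p0 ⊢ p0

Result: YES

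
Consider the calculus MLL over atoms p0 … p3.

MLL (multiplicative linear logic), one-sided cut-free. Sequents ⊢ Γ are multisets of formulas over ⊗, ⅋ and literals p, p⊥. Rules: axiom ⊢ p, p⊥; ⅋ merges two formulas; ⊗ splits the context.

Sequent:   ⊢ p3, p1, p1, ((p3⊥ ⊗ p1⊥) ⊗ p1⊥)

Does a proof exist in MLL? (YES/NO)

Derivation trace:
[⊗]  ⊢ p3, p1, p1, ((p3⊥ ⊗ p1⊥) ⊗ p1⊥)
  [⊗]  ⊢ p3, p1, (p3⊥ ⊗ p1⊥)
    [Ax]  ⊢ p3, p3⊥
    [Ax]  ⊢ p1, p1⊥
  [Ax]  ⊢ p1, p1⊥

Result: YES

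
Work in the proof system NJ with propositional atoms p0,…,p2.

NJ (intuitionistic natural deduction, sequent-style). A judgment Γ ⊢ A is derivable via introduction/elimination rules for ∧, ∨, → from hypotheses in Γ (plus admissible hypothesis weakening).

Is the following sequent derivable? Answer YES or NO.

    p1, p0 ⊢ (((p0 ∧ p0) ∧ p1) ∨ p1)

Proof tree:
[∨I₁] p1, p0 ⊢ (((p0 ∧ p0) ∧ p1) ∨ p1)
  [∧I] p1, p0 ⊢ ((p0 ∧ p0) ∧ p1)
    [∧I] p0 ⊢ (p0 ∧ p0)
      [Ax] p0 ⊢ p0
      [Ax] p0 ⊢ p0
    [Ax] p1 ⊢ p1

Result: YES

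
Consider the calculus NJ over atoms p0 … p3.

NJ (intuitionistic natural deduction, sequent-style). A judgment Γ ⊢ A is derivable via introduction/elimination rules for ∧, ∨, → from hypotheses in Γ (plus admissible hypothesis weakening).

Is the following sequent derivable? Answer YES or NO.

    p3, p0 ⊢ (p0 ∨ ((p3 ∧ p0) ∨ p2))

Derivation trace:
[∨I₂] p3, p0 ⊢ (p0 ∨ ((p3 ∧ p0) ∨ p2))
  [∨I₁] p3, p0 ⊢ ((p3 ∧ p0) ∨ p2)
    [∧I] p3, p0 ⊢ (p3 ∧ p0)
      [Ax] p3 ⊢ p3
      [Ax] p0 ⊢ p0

Result: YES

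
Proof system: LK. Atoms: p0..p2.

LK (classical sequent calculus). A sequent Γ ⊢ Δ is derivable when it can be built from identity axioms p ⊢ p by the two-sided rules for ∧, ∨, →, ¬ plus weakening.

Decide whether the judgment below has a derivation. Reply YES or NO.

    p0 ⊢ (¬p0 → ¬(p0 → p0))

Proof tree:
[→R] p0 ⊢ (¬p0 → ¬(p0 → p0))
  [¬R] p0, ¬p0 ⊢ ¬(p0 → p0)
    [¬L] p0, (p0 → p0), ¬p0 ⊢ 
      [→L] p0, (p0 → p0) ⊢ p0
        [Ax] p0 ⊢ p0
        [Ax] p0 ⊢ p0

Result: YES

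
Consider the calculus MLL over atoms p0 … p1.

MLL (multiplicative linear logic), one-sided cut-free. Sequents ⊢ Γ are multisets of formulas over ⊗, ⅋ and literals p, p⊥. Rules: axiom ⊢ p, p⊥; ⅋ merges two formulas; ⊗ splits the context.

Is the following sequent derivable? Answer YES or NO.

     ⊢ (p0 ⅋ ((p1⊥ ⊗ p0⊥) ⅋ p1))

Derivation trace:
[⅋]  ⊢ (p0 ⅋ ((p1⊥ ⊗ p0⊥) ⅋ p1))
  [⅋]  ⊢ p0, ((p1⊥ ⊗ p0⊥) ⅋ p1)
    [⊗]  ⊢ p1, p0, (p1⊥ ⊗ p0⊥)
      [Ax]  ⊢ p1, p1⊥
      [Ax]  ⊢ p0, p0⊥

Result: YES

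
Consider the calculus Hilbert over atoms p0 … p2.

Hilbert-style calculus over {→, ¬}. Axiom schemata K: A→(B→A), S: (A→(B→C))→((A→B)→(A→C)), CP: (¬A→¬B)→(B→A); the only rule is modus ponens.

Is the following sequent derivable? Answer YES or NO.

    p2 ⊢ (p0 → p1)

Enumerate valuations to refute Γ ⊢ Δ:
  v=000: Γ:[p2=F] Δ:[(p0 → p1)=T] refutes=False
  v=001: Γ:[p2=T] Δ:[(p0 → p1)=T] refutes=False
  v=010: Γ:[p2=F] Δ:[(p0 → p1)=T] refutes=False
  v=011: Γ:[p2=T] Δ:[(p0 → p1)=T] refutes=False
  v=100: Γ:[p2=F] Δ:[(p0 → p1)=F] refutes=False
  v=101: Γ:[p2=T] Δ:[(p0 → p1)=F] refutes=True  ← countermodel

Result: NO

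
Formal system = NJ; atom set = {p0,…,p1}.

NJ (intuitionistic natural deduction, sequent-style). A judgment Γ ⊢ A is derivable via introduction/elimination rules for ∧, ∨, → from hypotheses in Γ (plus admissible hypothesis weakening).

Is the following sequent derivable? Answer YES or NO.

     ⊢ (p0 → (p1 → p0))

Proof tree:
[→I]  ⊢ (p0 → (p1 → p0))
  [→I] p0 ⊢ (p1 → p0)
    [Wk] p0, p1 ⊢ p0
      [Ax] p0 ⊢ p0

Result: YES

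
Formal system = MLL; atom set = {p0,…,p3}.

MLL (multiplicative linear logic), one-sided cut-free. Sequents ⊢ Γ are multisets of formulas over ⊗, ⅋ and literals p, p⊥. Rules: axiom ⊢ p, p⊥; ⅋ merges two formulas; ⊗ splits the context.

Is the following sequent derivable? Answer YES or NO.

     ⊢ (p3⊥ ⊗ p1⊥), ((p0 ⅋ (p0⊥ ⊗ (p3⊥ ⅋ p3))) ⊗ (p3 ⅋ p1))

Derivation (root first):
[⊗]  ⊢ (p3⊥ ⊗ p1⊥), ((p0 ⅋ (p0⊥ ⊗ (p3⊥ ⅋ p3))) ⊗ (p3 ⅋ p1))
  [⅋]  ⊢ (p0 ⅋ (p0⊥ ⊗ (p3⊥ ⅋ p3)))
    [⊗]  ⊢ p0, (p0⊥ ⊗ (p3⊥ ⅋ p3))
      [Ax]  ⊢ p0, p0⊥
      [⅋]  ⊢ (p3⊥ ⅋ p3)
        [Ax]  ⊢ p3, p3⊥
  [⅋]  ⊢ (p3⊥ ⊗ p1⊥), (p3 ⅋ p1)
    [⊗]  ⊢ p3, p1, (p3⊥ ⊗ p1⊥)
      [Ax]  ⊢ p3, p3⊥
      [Ax]  ⊢ p1, p1⊥

Result: YES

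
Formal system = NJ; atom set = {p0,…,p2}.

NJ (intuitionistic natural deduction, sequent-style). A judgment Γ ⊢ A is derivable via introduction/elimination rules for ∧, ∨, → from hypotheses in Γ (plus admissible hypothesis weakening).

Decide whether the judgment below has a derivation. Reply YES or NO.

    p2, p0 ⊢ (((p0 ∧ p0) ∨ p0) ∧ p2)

Proof tree:
[∧I] p2, p0 ⊢ (((p0 ∧ p0) ∨ p0) ∧ p2)
  [∨I₁] p0 ⊢ ((p0 ∧ p0) ∨ p0)
    [∧I] p0 ⊢ (p0 ∧ p0)
      [Ax] p0 ⊢ p0
      [Ax] p0 ⊢ p0
  [Ax] p2 ⊢ p2

Result: YES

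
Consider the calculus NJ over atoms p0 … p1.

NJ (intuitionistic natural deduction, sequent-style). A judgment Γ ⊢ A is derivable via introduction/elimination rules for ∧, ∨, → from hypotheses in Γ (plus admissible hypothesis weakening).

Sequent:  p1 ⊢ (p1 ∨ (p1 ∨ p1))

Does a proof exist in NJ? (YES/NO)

Derivation (root first):
[∨I₂] p1 ⊢ (p1 ∨ (p1 ∨ p1))
  [∨I₁] p1 ⊢ (p1 ∨ p1)
    [Ax] p1 ⊢ p1

Result: YES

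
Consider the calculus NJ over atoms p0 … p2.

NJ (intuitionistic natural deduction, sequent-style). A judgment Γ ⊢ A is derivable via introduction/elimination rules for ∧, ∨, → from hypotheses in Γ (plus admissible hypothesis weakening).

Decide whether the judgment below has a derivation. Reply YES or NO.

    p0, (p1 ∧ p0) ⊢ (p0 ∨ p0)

Derivation trace:
[∨I₂] p0, (p1 ∧ p0) ⊢ (p0 ∨ p0)
  [Wk] p0, (p1 ∧ p0) ⊢ p0
    [Ax] p0 ⊢ p0

Result: YES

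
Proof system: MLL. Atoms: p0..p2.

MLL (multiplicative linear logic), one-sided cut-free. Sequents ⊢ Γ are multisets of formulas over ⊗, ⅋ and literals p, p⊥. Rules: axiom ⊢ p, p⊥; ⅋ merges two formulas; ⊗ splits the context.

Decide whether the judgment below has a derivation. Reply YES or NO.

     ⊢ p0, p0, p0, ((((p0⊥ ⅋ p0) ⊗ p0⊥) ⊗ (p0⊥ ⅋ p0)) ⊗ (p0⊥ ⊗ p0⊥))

Derivation (root first):
[⊗]  ⊢ p0, p0, p0, ((((p0⊥ ⅋ p0) ⊗ p0⊥) ⊗ (p0⊥ ⅋ p0)) ⊗ (p0⊥ ⊗ p0⊥))
  [⊗]  ⊢ p0, (((p0⊥ ⅋ p0) ⊗ p0⊥) ⊗ (p0⊥ ⅋ p0))
    [⊗]  ⊢ p0, ((p0⊥ ⅋ p0) ⊗ p0⊥)
      [⅋]  ⊢ (p0⊥ ⅋ p0)
        [Ax]  ⊢ p0, p0⊥
      [Ax]  ⊢ p0, p0⊥
    [⅋]  ⊢ (p0⊥ ⅋ p0)
      [Ax]  ⊢ p0, p0⊥
  [⊗]  ⊢ p0, p0, (p0⊥ ⊗ p0⊥)
    [Ax]  ⊢ p0, p0⊥
    [Ax]  ⊢ p0, p0⊥

Result: YES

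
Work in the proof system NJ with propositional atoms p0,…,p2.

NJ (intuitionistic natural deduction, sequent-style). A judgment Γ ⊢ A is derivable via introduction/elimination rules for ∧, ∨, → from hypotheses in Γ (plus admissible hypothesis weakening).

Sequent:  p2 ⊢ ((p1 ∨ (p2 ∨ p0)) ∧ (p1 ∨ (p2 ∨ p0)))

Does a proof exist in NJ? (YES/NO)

Derivation trace:
[∧I] p2 ⊢ ((p1 ∨ (p2 ∨ p0)) ∧ (p1 ∨ (p2 ∨ p0)))
  [∨I₂] p2 ⊢ (p1 ∨ (p2 ∨ p0))
    [∨I₁] p2 ⊢ (p2 ∨ p0)
      [Ax] p2 ⊢ p2
  [∨I₂] p2 ⊢ (p1 ∨ (p2 ∨ p0))
    [∨I₁] p2 ⊢ (p2 ∨ p0)
      [Ax] p2 ⊢ p2

Result: YES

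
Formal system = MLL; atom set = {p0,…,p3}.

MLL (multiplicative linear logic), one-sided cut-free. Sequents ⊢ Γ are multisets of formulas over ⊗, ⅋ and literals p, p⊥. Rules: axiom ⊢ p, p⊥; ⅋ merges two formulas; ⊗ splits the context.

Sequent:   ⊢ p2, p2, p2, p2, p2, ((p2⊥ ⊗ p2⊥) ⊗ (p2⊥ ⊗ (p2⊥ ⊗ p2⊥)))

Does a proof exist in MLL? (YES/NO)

Derivation (root first):
[⊗]  ⊢ p2, p2, p2, p2, p2, ((p2⊥ ⊗ p2⊥) ⊗ (p2⊥ ⊗ (p2⊥ ⊗ p2⊥)))
  [⊗]  ⊢ p2, p2, (p2⊥ ⊗ p2⊥)
    [Ax]  ⊢ p2, p2⊥
    [Ax]  ⊢ p2, p2⊥
  [⊗]  ⊢ p2, p2, p2, (p2⊥ ⊗ (p2⊥ ⊗ p2⊥))
    [Ax]  ⊢ p2, p2⊥
    [⊗]  ⊢ p2, p2, (p2⊥ ⊗ p2⊥)
      [Ax]  ⊢ p2, p2⊥
      [Ax]  ⊢ p2, p2⊥

Result: YES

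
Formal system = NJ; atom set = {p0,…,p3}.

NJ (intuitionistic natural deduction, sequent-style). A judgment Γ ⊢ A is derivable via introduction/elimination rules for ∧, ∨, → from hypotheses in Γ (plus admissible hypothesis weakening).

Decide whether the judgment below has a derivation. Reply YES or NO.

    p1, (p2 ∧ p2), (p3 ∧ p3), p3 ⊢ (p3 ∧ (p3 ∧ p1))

Derivation trace:
[∧I] p1, (p2 ∧ p2), (p3 ∧ p3), p3 ⊢ (p3 ∧ (p3 ∧ p1))
  [Wk] p3, (p3 ∧ p3), (p2 ∧ p2) ⊢ p3
    [Wk] p3, (p3 ∧ p3) ⊢ p3
      [Ax] p3 ⊢ p3
  [∧I] (p2 ∧ p2), p1, p3, (p3 ∧ p3) ⊢ (p3 ∧ p1)
    [Wk] p3, (p3 ∧ p3), (p2 ∧ p2) ⊢ p3
      [Wk] p3, (p3 ∧ p3) ⊢ p3
        [Ax] p3 ⊢ p3
    [Ax] p1 ⊢ p1

Result: YES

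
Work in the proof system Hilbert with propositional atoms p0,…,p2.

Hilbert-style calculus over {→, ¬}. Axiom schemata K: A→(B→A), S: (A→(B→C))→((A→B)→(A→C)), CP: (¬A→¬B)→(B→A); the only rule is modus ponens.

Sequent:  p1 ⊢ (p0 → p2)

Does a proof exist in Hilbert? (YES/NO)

Enumerate valuations to refute Γ ⊢ Δ:
  v=000: Γ:[p1=F] Δ:[(p0 → p2)=T] refutes=False
  v=001: Γ:[p1=F] Δ:[(p0 → p2)=T] refutes=False
  v=010: Γ:[p1=T] Δ:[(p0 → p2)=T] refutes=False
  v=011: Γ:[p1=T] Δ:[(p0 → p2)=T] refutes=False
  v=100: Γ:[p1=F] Δ:[(p0 → p2)=F] refutes=False
  v=101: Γ:[p1=F] Δ:[(p0 → p2)=T] refutes=False
  v=110: Γ:[p1=T] Δ:[(p0 → p2)=F] refutes=True  ← countermodel

Result: NO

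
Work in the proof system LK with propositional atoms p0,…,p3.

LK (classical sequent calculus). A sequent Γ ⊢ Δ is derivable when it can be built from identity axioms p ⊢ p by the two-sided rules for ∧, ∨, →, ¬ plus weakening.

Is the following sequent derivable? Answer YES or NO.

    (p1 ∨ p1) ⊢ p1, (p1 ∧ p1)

Derivation (root first):
[∨L] (p1 ∨ p1) ⊢ p1, (p1 ∧ p1)
  [Ax] p1 ⊢ p1
  [∧R] p1 ⊢ (p1 ∧ p1)
    [Ax] p1 ⊢ p1
    [Ax] p1 ⊢ p1

Result: YES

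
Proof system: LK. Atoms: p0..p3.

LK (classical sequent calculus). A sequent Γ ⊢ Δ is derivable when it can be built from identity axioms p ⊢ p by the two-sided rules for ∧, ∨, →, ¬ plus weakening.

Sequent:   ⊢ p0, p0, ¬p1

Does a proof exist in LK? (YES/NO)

Search for a countermodel by truth-table:
  v=0000: Γ:[] Δ:[p0=F, p0=F, ¬p1=T] refutes=False
  v=0001: Γ:[] Δ:[p0=F, p0=F, ¬p1=T] refutes=False
  v=0010: Γ:[] Δ:[p0=F, p0=F, ¬p1=T] refutes=False
  v=0011: Γ:[] Δ:[p0=F, p0=F, ¬p1=T] refutes=False
  v=0100: Γ:[] Δ:[p0=F, p0=F, ¬p1=F] refutes=True  ← countermodel

Result: NO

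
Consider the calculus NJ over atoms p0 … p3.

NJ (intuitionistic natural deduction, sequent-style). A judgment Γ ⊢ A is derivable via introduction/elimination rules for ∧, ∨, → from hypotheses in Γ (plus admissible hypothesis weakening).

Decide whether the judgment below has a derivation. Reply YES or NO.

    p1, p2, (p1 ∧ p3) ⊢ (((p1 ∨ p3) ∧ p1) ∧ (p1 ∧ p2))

Proof tree:
[∧I] p1, p2, (p1 ∧ p3) ⊢ (((p1 ∨ p3) ∧ p1) ∧ (p1 ∧ p2))
  [Wk] p1, (p1 ∧ p3) ⊢ ((p1 ∨ p3) ∧ p1)
    [∧I] p1 ⊢ ((p1 ∨ p3) ∧ p1)
      [∨I₁] p1 ⊢ (p1 ∨ p3)
        [Ax] p1 ⊢ p1
      [Ax] p1 ⊢ p1
  [∧I] p1, p2, (p1 ∧ p3) ⊢ (p1 ∧ p2)
    [Ax] p1 ⊢ p1
    [Wk] p2, (p1 ∧ p3) ⊢ p2
      [Ax] p2 ⊢ p2

Result: YES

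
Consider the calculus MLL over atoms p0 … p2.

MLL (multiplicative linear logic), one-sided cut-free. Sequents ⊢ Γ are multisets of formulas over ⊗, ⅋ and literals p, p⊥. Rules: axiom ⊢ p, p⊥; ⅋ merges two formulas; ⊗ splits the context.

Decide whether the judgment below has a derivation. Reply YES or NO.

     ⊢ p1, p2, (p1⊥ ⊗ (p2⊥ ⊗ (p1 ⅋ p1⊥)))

Proof tree:
[⊗]  ⊢ p1, p2, (p1⊥ ⊗ (p2⊥ ⊗ (p1 ⅋ p1⊥)))
  [Ax]  ⊢ p1, p1⊥
  [⊗]  ⊢ p2, (p2⊥ ⊗ (p1 ⅋ p1⊥))
    [Ax]  ⊢ p2, p2⊥
    [⅋]  ⊢ (p1 ⅋ p1⊥)
      [Ax]  ⊢ p1, p1⊥

Result: YES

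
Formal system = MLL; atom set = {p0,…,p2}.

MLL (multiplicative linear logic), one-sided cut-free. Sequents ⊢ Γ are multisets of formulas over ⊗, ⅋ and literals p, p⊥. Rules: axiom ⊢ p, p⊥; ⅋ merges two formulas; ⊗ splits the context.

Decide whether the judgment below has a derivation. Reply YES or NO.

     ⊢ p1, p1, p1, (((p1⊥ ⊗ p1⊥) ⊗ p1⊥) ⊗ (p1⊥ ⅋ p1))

Derivation trace:
[⊗]  ⊢ p1, p1, p1, (((p1⊥ ⊗ p1⊥) ⊗ p1⊥) ⊗ (p1⊥ ⅋ p1))
  [⊗]  ⊢ p1, p1, p1, ((p1⊥ ⊗ p1⊥) ⊗ p1⊥)
    [⊗]  ⊢ p1, p1, (p1⊥ ⊗ p1⊥)
      [Ax]  ⊢ p1, p1⊥
      [Ax]  ⊢ p1, p1⊥
    [Ax]  ⊢ p1, p1⊥
  [⅋]  ⊢ (p1⊥ ⅋ p1)
    [Ax]  ⊢ p1, p1⊥

Result: YES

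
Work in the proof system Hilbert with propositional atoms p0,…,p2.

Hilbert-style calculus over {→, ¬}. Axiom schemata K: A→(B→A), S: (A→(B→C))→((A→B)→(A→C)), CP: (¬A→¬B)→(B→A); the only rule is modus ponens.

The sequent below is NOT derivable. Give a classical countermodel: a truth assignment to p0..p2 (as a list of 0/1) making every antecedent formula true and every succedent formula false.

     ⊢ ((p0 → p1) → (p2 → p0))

Enumerate valuations to refute Γ ⊢ Δ:
  v=000: Γ:[] Δ:[((p0 → p1) → (p2 → p0))=T] refutes=False
  v=001: Γ:[] Δ:[((p0 → p1) → (p2 → p0))=F] refutes=True  ← countermodel

Result: [0, 0, 1]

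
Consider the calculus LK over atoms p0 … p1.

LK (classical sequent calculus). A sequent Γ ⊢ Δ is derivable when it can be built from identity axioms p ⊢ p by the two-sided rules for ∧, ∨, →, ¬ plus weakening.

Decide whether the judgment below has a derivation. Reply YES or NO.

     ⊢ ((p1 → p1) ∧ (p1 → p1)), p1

Proof tree:
[WR]  ⊢ ((p1 → p1) ∧ (p1 → p1)), p1
  [∧R]  ⊢ ((p1 → p1) ∧ (p1 → p1))
    [→R]  ⊢ (p1 → p1)
      [Ax] p1 ⊢ p1
    [→R]  ⊢ (p1 → p1)
      [Ax] p1 ⊢ p1

Result: YES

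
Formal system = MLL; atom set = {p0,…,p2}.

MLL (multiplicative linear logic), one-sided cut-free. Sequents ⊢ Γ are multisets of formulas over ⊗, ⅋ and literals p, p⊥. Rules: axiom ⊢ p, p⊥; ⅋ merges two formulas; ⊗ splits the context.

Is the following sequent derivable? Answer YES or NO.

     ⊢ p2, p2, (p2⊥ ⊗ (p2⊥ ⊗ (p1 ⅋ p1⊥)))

Proof tree:
[⊗]  ⊢ p2, p2, (p2⊥ ⊗ (p2⊥ ⊗ (p1 ⅋ p1⊥)))
  [Ax]  ⊢ p2, p2⊥
  [⊗]  ⊢ p2, (p2⊥ ⊗ (p1 ⅋ p1⊥))
    [Ax]  ⊢ p2, p2⊥
    [⅋]  ⊢ (p1 ⅋ p1⊥)
      [Ax]  ⊢ p1, p1⊥

Result: YES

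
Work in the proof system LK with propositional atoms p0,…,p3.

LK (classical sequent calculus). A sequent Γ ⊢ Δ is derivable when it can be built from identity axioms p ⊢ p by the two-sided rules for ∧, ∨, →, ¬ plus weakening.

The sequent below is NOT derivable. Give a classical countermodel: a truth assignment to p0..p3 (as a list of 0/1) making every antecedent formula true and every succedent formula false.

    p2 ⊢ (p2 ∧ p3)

Search for a countermodel by truth-table:
  v=0000: Γ:[p2=F] Δ:[(p2 ∧ p3)=F] refutes=False
  v=0001: Γ:[p2=F] Δ:[(p2 ∧ p3)=F] refutes=False
  v=0010: Γ:[p2=T] Δ:[(p2 ∧ p3)=F] refutes=True  ← countermodel

Result: [0, 0, 1, 0]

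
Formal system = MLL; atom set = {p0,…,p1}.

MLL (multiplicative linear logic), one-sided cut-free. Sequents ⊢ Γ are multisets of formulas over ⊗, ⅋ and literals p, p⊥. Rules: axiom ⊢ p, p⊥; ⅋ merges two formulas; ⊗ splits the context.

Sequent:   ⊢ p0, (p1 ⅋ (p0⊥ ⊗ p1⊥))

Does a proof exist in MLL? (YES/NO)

Derivation trace:
[⅋]  ⊢ p0, (p1 ⅋ (p0⊥ ⊗ p1⊥))
  [⊗]  ⊢ p0, p1, (p0⊥ ⊗ p1⊥)
    [Ax]  ⊢ p0, p0⊥
    [Ax]  ⊢ p1, p1⊥

Result: YES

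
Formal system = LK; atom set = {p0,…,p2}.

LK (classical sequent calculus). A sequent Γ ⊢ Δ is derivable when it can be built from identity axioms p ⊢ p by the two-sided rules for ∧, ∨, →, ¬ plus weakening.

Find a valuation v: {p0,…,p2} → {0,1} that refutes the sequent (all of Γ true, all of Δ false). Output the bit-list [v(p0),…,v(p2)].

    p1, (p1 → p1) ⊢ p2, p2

Enumerate valuations to refute Γ ⊢ Δ:
  v=000: Γ:[p1=F, (p1 → p1)=T] Δ:[p2=F, p2=F] refutes=False
  v=001: Γ:[p1=F, (p1 → p1)=T] Δ:[p2=T, p2=T] refutes=False
  v=010: Γ:[p1=T, (p1 → p1)=T] Δ:[p2=F, p2=F] refutes=True  ← countermodel

Result: [0, 1, 0]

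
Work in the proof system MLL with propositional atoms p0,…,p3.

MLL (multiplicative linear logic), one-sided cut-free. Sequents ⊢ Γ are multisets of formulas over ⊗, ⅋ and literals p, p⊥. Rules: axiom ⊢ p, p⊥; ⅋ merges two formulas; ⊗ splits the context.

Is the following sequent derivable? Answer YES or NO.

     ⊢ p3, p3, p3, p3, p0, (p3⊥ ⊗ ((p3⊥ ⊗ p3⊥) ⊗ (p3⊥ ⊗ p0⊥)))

Derivation trace:
[⊗]  ⊢ p3, p3, p3, p3, p0, (p3⊥ ⊗ ((p3⊥ ⊗ p3⊥) ⊗ (p3⊥ ⊗ p0⊥)))
  [Ax]  ⊢ p3, p3⊥
  [⊗]  ⊢ p3, p3, p3, p0, ((p3⊥ ⊗ p3⊥) ⊗ (p3⊥ ⊗ p0⊥))
    [⊗]  ⊢ p3, p3, (p3⊥ ⊗ p3⊥)
      [Ax]  ⊢ p3, p3⊥
      [Ax]  ⊢ p3, p3⊥
    [⊗]  ⊢ p3, p0, (p3⊥ ⊗ p0⊥)
      [Ax]  ⊢ p3, p3⊥
      [Ax]  ⊢ p0, p0⊥

Result: YES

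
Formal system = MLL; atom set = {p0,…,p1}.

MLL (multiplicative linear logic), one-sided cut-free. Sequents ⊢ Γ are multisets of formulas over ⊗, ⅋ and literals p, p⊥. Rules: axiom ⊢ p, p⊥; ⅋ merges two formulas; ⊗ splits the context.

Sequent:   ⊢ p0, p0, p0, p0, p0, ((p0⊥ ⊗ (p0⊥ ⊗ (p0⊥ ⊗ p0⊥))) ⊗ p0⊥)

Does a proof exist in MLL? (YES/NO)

Derivation (root first):
[⊗]  ⊢ p0, p0, p0, p0, p0, ((p0⊥ ⊗ (p0⊥ ⊗ (p0⊥ ⊗ p0⊥))) ⊗ p0⊥)
  [⊗]  ⊢ p0, p0, p0, p0, (p0⊥ ⊗ (p0⊥ ⊗ (p0⊥ ⊗ p0⊥)))
    [Ax]  ⊢ p0, p0⊥
    [⊗]  ⊢ p0, p0, p0, (p0⊥ ⊗ (p0⊥ ⊗ p0⊥))
      [Ax]  ⊢ p0, p0⊥
      [⊗]  ⊢ p0, p0, (p0⊥ ⊗ p0⊥)
        [Ax]  ⊢ p0, p0⊥
        [Ax]  ⊢ p0, p0⊥
  [Ax]  ⊢ p0, p0⊥

Result: YES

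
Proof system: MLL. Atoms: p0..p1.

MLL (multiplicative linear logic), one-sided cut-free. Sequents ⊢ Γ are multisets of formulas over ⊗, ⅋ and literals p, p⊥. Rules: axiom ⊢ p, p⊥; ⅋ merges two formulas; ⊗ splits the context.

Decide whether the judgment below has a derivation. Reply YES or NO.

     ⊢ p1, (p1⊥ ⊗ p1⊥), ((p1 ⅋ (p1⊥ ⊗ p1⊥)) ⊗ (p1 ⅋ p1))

Derivation trace:
[⊗]  ⊢ p1, (p1⊥ ⊗ p1⊥), ((p1 ⅋ (p1⊥ ⊗ p1⊥)) ⊗ (p1 ⅋ p1))
  [⅋]  ⊢ p1, (p1 ⅋ (p1⊥ ⊗ p1⊥))
    [⊗]  ⊢ p1, p1, (p1⊥ ⊗ p1⊥)
      [Ax]  ⊢ p1, p1⊥
      [Ax]  ⊢ p1, p1⊥
  [⅋]  ⊢ (p1⊥ ⊗ p1⊥), (p1 ⅋ p1)
    [⊗]  ⊢ p1, p1, (p1⊥ ⊗ p1⊥)
      [Ax]  ⊢ p1, p1⊥
      [Ax]  ⊢ p1, p1⊥

Result: YES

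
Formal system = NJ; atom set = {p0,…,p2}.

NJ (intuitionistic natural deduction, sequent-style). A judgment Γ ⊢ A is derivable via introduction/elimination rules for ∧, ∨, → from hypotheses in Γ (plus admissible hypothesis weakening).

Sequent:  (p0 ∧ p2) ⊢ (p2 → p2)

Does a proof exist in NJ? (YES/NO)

Proof tree:
[Wk] (p0 ∧ p2) ⊢ (p2 → p2)
  [→I]  ⊢ (p2 → p2)
    [Ax] p2 ⊢ p2

Result: YES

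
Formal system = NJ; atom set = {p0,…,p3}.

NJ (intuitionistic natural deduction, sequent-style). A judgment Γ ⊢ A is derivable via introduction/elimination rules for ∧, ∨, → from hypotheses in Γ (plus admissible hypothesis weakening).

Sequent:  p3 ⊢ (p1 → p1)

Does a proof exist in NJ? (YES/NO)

Derivation (root first):
[Wk] p3 ⊢ (p1 → p1)
  [→I]  ⊢ (p1 → p1)
    [Ax] p1 ⊢ p1

Result: YES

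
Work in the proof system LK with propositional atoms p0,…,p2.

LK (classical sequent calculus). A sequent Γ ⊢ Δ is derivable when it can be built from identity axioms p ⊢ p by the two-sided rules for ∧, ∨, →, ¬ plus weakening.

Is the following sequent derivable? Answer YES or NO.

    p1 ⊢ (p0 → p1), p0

Derivation trace:
[WR] p1 ⊢ (p0 → p1), p0
  [→R] p1 ⊢ (p0 → p1)
    [WL] p1, p0 ⊢ p1
      [Ax] p1 ⊢ p1

Result: YES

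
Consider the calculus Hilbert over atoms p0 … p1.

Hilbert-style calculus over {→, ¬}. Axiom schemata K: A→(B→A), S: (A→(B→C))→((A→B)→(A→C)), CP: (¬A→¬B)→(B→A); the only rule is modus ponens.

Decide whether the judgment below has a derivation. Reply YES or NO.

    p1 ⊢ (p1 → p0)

Search for a countermodel by truth-table:
  v=00: Γ:[p1=F] Δ:[(p1 → p0)=T] refutes=False
  v=01: Γ:[p1=T] Δ:[(p1 → p0)=F] refutes=True  ← countermodel

Result: NO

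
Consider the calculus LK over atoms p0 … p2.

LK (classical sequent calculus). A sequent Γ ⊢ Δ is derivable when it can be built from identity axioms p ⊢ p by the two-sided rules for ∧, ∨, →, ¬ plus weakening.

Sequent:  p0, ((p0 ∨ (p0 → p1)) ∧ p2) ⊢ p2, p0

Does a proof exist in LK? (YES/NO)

Derivation (root first):
[∧L] p0, ((p0 ∨ (p0 → p1)) ∧ p2) ⊢ p2, p0
  [∨L] p2, p0, (p0 ∨ (p0 → p1)) ⊢ p2, p0
    [Ax] p0 ⊢ p0
    [→L] p2, p0, (p0 → p1) ⊢ p2
      [Ax] p0 ⊢ p0
      [WL] p2, p1 ⊢ p2
        [Ax] p2 ⊢ p2

Result: YES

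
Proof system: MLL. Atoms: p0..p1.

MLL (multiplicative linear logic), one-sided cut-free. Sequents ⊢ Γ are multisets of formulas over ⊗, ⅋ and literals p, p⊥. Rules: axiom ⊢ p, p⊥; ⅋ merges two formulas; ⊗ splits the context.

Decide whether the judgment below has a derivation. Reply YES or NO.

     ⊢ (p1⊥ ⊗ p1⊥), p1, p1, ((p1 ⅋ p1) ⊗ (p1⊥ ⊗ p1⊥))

Proof tree:
[⊗]  ⊢ (p1⊥ ⊗ p1⊥), p1, p1, ((p1 ⅋ p1) ⊗ (p1⊥ ⊗ p1⊥))
  [⅋]  ⊢ (p1⊥ ⊗ p1⊥), (p1 ⅋ p1)
    [⊗]  ⊢ p1, p1, (p1⊥ ⊗ p1⊥)
      [Ax]  ⊢ p1, p1⊥
      [Ax]  ⊢ p1, p1⊥
  [⊗]  ⊢ p1, p1, (p1⊥ ⊗ p1⊥)
    [Ax]  ⊢ p1, p1⊥
    [Ax]  ⊢ p1, p1⊥

Result: YES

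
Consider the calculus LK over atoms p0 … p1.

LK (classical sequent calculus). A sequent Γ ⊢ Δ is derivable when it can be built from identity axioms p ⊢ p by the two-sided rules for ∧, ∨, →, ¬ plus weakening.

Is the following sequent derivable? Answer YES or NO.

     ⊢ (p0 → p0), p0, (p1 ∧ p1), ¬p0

Derivation (root first):
[¬R]  ⊢ (p0 → p0), p0, (p1 ∧ p1), ¬p0
  [∧R] p0 ⊢ (p0 → p0), p0, (p1 ∧ p1)
    [WR] p0 ⊢ p0, p1
      [Ax] p0 ⊢ p0
    [WR]  ⊢ (p0 → p0), p1
      [→R]  ⊢ (p0 → p0)
        [Ax] p0 ⊢ p0

Result: YES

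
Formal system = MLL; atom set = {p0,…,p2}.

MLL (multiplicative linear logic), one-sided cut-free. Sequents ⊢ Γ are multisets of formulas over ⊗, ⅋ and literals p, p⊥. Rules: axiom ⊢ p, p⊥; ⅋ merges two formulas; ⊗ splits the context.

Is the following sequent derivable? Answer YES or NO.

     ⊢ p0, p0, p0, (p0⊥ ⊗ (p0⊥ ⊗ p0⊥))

Proof tree:
[⊗]  ⊢ p0, p0, p0, (p0⊥ ⊗ (p0⊥ ⊗ p0⊥))
  [Ax]  ⊢ p0, p0⊥
  [⊗]  ⊢ p0, p0, (p0⊥ ⊗ p0⊥)
    [Ax]  ⊢ p0, p0⊥
    [Ax]  ⊢ p0, p0⊥

Result: YES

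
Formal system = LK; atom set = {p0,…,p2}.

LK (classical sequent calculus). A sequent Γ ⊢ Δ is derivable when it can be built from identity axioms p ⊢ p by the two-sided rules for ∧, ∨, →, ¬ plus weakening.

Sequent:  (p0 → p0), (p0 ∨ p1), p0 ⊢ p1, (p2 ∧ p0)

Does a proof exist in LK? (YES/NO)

Search for a countermodel by truth-table:
  v=000: Γ:[(p0 → p0)=T, (p0 ∨ p1)=F, p0=F] Δ:[p1=F, (p2 ∧ p0)=F] refutes=False
  v=001: Γ:[(p0 → p0)=T, (p0 ∨ p1)=F, p0=F] Δ:[p1=F, (p2 ∧ p0)=F] refutes=False
  v=010: Γ:[(p0 → p0)=T, (p0 ∨ p1)=T, p0=F] Δ:[p1=T, (p2 ∧ p0)=F] refutes=False
  v=011: Γ:[(p0 → p0)=T, (p0 ∨ p1)=T, p0=F] Δ:[p1=T, (p2 ∧ p0)=F] refutes=False
  v=100: Γ:[(p0 → p0)=T, (p0 ∨ p1)=T, p0=T] Δ:[p1=F, (p2 ∧ p0)=F] refutes=True  ← countermodel

Result: NO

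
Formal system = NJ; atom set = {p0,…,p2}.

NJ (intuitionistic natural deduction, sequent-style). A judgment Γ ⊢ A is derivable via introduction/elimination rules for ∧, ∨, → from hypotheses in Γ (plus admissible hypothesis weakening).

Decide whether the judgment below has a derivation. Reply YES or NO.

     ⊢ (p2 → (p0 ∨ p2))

Derivation (root first):
[→I]  ⊢ (p2 → (p0 ∨ p2))
  [∨I₂] p2 ⊢ (p0 ∨ p2)
    [Ax] p2 ⊢ p2

Result: YES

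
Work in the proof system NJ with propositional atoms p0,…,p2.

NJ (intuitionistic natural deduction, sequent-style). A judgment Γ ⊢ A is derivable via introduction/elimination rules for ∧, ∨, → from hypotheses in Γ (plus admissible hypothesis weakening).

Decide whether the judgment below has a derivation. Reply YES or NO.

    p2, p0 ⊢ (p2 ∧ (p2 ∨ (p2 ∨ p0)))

Derivation (root first):
[∧I] p2, p0 ⊢ (p2 ∧ (p2 ∨ (p2 ∨ p0)))
  [Ax] p2 ⊢ p2
  [∨I₂] p2, p0 ⊢ (p2 ∨ (p2 ∨ p0))
    [∨I₁] p2, p0 ⊢ (p2 ∨ p0)
      [Wk] p2, p0 ⊢ p2
        [Ax] p2 ⊢ p2

Result: YES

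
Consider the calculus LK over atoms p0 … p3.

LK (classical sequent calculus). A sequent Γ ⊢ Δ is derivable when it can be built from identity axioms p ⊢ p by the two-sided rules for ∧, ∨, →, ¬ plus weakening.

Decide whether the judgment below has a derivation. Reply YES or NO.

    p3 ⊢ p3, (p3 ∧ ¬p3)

Derivation (root first):
[∧R] p3 ⊢ p3, (p3 ∧ ¬p3)
  [WL] p3, p3 ⊢ p3
    [Ax] p3 ⊢ p3
  [¬R] p3 ⊢ p3, ¬p3
    [WL] p3, p3 ⊢ p3
      [Ax] p3 ⊢ p3

Result: YES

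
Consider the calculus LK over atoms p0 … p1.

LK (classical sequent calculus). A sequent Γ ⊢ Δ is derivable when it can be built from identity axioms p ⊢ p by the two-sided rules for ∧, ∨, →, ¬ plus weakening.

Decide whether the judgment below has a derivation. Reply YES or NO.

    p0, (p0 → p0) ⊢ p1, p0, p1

Derivation trace:
[WR] p0, (p0 → p0) ⊢ p1, p0, p1
  [→L] p0, (p0 → p0) ⊢ p1, p0
    [Ax] p0 ⊢ p0
    [WR] p0 ⊢ p0, p1
      [Ax] p0 ⊢ p0

Result: YES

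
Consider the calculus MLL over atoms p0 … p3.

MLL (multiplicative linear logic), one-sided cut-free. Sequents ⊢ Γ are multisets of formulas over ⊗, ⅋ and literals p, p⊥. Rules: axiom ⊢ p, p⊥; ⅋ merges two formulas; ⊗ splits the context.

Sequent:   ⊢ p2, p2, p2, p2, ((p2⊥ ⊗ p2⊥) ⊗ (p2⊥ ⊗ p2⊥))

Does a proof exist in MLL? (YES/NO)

Derivation (root first):
[⊗]  ⊢ p2, p2, p2, p2, ((p2⊥ ⊗ p2⊥) ⊗ (p2⊥ ⊗ p2⊥))
  [⊗]  ⊢ p2, p2, (p2⊥ ⊗ p2⊥)
    [Ax]  ⊢ p2, p2⊥
    [Ax]  ⊢ p2, p2⊥
  [⊗]  ⊢ p2, p2, (p2⊥ ⊗ p2⊥)
    [Ax]  ⊢ p2, p2⊥
    [Ax]  ⊢ p2, p2⊥

Result: YES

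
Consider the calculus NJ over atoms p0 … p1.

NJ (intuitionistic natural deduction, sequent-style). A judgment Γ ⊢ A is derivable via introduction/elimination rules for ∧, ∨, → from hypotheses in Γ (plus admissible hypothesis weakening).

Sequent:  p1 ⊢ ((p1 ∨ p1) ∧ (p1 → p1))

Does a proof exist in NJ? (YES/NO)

Proof tree:
[∧I] p1 ⊢ ((p1 ∨ p1) ∧ (p1 → p1))
  [∨I₂] p1 ⊢ (p1 ∨ p1)
    [Ax] p1 ⊢ p1
  [→I]  ⊢ (p1 → p1)
    [Ax] p1 ⊢ p1

Result: YES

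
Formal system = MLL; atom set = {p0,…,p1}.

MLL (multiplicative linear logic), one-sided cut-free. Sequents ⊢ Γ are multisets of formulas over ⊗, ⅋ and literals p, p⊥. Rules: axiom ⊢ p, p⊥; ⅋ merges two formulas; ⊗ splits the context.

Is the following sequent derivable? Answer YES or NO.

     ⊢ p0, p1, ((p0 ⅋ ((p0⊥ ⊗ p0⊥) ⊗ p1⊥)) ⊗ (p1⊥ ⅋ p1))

Derivation trace:
[⊗]  ⊢ p0, p1, ((p0 ⅋ ((p0⊥ ⊗ p0⊥) ⊗ p1⊥)) ⊗ (p1⊥ ⅋ p1))
  [⅋]  ⊢ p0, p1, (p0 ⅋ ((p0⊥ ⊗ p0⊥) ⊗ p1⊥))
    [⊗]  ⊢ p0, p0, p1, ((p0⊥ ⊗ p0⊥) ⊗ p1⊥)
      [⊗]  ⊢ p0, p0, (p0⊥ ⊗ p0⊥)
        [Ax]  ⊢ p0, p0⊥
        [Ax]  ⊢ p0, p0⊥
      [Ax]  ⊢ p1, p1⊥
  [⅋]  ⊢ (p1⊥ ⅋ p1)
    [Ax]  ⊢ p1, p1⊥

Result: YES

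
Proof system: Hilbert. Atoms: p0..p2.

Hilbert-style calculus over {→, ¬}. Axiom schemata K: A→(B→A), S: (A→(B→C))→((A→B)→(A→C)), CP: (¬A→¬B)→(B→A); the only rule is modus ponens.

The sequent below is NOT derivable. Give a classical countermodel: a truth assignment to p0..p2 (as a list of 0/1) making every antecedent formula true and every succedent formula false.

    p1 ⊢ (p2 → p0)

Truth-table refutation:
  v=000: Γ:[p1=F] Δ:[(p2 → p0)=T] refutes=False
  v=001: Γ:[p1=F] Δ:[(p2 → p0)=F] refutes=False
  v=010: Γ:[p1=T] Δ:[(p2 → p0)=T] refutes=False
  v=011: Γ:[p1=T] Δ:[(p2 → p0)=F] refutes=True  ← countermodel

Result: [0, 1, 1]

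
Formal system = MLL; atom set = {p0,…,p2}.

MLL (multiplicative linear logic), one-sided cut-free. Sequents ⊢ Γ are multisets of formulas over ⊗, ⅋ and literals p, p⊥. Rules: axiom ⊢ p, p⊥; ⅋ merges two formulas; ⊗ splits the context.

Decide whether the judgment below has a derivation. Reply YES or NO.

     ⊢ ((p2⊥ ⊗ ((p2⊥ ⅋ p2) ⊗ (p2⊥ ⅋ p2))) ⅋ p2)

Proof tree:
[⅋]  ⊢ ((p2⊥ ⊗ ((p2⊥ ⅋ p2) ⊗ (p2⊥ ⅋ p2))) ⅋ p2)
  [⊗]  ⊢ p2, (p2⊥ ⊗ ((p2⊥ ⅋ p2) ⊗ (p2⊥ ⅋ p2)))
    [Ax]  ⊢ p2, p2⊥
    [⊗]  ⊢ ((p2⊥ ⅋ p2) ⊗ (p2⊥ ⅋ p2))
      [⅋]  ⊢ (p2⊥ ⅋ p2)
        [Ax]  ⊢ p2, p2⊥
      [⅋]  ⊢ (p2⊥ ⅋ p2)
        [Ax]  ⊢ p2, p2⊥

Result: YES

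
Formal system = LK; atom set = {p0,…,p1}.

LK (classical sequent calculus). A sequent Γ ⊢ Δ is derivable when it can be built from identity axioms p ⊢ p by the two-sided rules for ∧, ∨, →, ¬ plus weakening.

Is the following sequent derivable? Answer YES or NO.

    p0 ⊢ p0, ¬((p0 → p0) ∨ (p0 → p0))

Derivation trace:
[¬R] p0 ⊢ p0, ¬((p0 → p0) ∨ (p0 → p0))
  [∨L] p0, ((p0 → p0) ∨ (p0 → p0)) ⊢ p0
    [→L] p0, (p0 → p0) ⊢ p0
      [Ax] p0 ⊢ p0
      [Ax] p0 ⊢ p0
    [→L] p0, (p0 → p0) ⊢ p0
      [Ax] p0 ⊢ p0
      [Ax] p0 ⊢ p0

Result: YES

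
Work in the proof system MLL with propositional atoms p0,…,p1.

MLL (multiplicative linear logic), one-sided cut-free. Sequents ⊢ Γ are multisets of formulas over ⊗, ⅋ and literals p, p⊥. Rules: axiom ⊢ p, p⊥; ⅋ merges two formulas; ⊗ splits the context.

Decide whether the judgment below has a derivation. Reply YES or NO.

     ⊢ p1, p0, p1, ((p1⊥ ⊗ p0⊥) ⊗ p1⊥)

Derivation (root first):
[⊗]  ⊢ p1, p0, p1, ((p1⊥ ⊗ p0⊥) ⊗ p1⊥)
  [⊗]  ⊢ p1, p0, (p1⊥ ⊗ p0⊥)
    [Ax]  ⊢ p1, p1⊥
    [Ax]  ⊢ p0, p0⊥
  [Ax]  ⊢ p1, p1⊥

Result: YES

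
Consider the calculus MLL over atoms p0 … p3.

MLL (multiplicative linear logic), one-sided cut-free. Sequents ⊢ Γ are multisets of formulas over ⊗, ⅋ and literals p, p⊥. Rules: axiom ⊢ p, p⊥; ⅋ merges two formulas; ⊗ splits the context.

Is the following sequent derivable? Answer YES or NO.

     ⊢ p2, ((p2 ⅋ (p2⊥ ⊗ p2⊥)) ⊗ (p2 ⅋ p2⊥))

Derivation trace:
[⊗]  ⊢ p2, ((p2 ⅋ (p2⊥ ⊗ p2⊥)) ⊗ (p2 ⅋ p2⊥))
  [⅋]  ⊢ p2, (p2 ⅋ (p2⊥ ⊗ p2⊥))
    [⊗]  ⊢ p2, p2, (p2⊥ ⊗ p2⊥)
      [Ax]  ⊢ p2, p2⊥
      [Ax]  ⊢ p2, p2⊥
  [⅋]  ⊢ (p2 ⅋ p2⊥)
    [Ax]  ⊢ p2, p2⊥

Result: YES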